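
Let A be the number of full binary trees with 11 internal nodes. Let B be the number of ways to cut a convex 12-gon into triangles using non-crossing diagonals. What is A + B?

75582

Full binary trees with n internal nodes are counted by C_n; here n = 11. So A = C_11 = 58786.
The number of triangulations of a 12-gon is the Catalan number C_10 (index = sides − 2). So B = C_10 = 16796.
A + B = 58786 + 16796 = 75582.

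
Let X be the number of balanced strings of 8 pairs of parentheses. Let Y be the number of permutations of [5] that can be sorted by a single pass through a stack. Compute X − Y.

With 8 pairs the number of balanced bracket strings is the Catalan number C_8. So X = C_8 = 1430.
Stack-sortable permutations are exactly the 231-avoiding ones, counted by C_n; here n = 5. So Y = C_5 = 42.
X − Y = 1430 − 42 = 1388.

1388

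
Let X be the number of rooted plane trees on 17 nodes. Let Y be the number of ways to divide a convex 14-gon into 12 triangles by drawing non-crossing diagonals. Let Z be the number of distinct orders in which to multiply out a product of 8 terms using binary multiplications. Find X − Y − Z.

A rooted plane tree on 17 nodes has 16 edges, and such trees are counted by C_16. So X = C_16 = 35357670.
The number of triangulations of a 14-gon is the Catalan number C_12 (index = sides − 2). So Y = C_12 = 208012.
Bracketing 8 factors into binary products is counted by C_{8−1} = C_7. So Z = C_7 = 429.
X − Y − Z = 35357670 − 208012 − 429 = 35149229.

35149229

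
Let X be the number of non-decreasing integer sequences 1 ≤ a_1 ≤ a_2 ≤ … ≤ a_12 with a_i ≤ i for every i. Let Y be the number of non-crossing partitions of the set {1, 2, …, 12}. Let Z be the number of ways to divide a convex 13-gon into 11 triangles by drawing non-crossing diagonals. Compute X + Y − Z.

Weakly increasing sequences with a_i ≤ i biject with Dyck paths of semilength 12, so there are C_12. So X = C_12 = 208012.
The non-crossing partitions of [12] form a lattice of size C_12. So Y = C_12 = 208012.
The number of triangulations of a 13-gon is the Catalan number C_11 (index = sides − 2). So Z = C_11 = 58786.
X + Y − Z = 208012 + 208012 − 58786 = 357238.

357238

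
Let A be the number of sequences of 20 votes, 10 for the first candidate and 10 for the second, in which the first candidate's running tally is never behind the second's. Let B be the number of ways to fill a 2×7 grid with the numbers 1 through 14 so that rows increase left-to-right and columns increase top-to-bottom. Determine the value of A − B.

16367

Reading a vote for the leader as '(' and for the other as ')' turns such a sequence into a balanced string of 10 pairs, so the count is C_10. So A = C_10 = 16796.
By the hook-length formula (or a Dyck-path bijection), SYT of shape 2×7 number C_7. So B = C_7 = 429.
A − B = 16796 − 429 = 16367.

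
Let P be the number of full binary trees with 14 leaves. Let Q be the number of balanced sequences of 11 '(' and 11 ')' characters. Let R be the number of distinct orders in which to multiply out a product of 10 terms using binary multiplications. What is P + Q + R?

806548

Full binary trees with 14 leaves have 14−1 = 13 internal nodes, so there are C_13 of them. So P = C_13 = 742900.
With 11 pairs the number of balanced bracket strings is the Catalan number C_11. So Q = C_11 = 58786.
Bracketing 10 factors into binary products is counted by C_{10−1} = C_9. So R = C_9 = 4862.
P + Q + R = 742900 + 58786 + 4862 = 806548.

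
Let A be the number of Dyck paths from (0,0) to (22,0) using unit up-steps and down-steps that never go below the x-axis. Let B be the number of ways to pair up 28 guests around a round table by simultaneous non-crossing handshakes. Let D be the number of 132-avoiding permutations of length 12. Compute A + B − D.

Dyck paths of semilength n (length 2n) are counted by C_n; here n = 11. So A = C_11 = 58786.
With 28 = 2·14 people, non-crossing handshake pairings are non-crossing perfect matchings on a circle, counted by C_14. So B = C_14 = 2674440.
For any fixed pattern of length 3, the pattern-avoiding permutations of [12] number C_12. So D = C_12 = 208012.
A + B − D = 58786 + 2674440 − 208012 = 2525214.

2525214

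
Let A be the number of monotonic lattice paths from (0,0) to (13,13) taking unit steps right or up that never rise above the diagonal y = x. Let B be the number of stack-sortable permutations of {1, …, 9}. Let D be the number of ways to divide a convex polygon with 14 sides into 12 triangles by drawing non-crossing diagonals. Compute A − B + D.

Monotone paths in an n×n grid that stay weakly below the diagonal are counted by C_n; here n = 13. So A = C_13 = 742900.
Stack-sortable permutations are exactly the 231-avoiding ones, counted by C_n; here n = 9. So B = C_9 = 4862.
Triangulations of a convex m-gon are counted by C_{m−2}; with m = 14 this is C_12. So D = C_12 = 208012.
A − B + D = 742900 − 4862 + 208012 = 946050.

946050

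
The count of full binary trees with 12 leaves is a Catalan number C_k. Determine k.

A full binary tree with L leaves has L−1 internal nodes and is counted by C_{L−1}; L = 12 gives C_11.

11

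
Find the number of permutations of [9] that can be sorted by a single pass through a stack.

4862

By Knuth's characterisation, the stack-sortable permutations of length 9 are the 231-avoiders, numbering C_9.
C_9 = C(18,9)/10 = 48620/10 = 4862.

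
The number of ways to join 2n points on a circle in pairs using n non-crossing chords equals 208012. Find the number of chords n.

12

Non-crossing pairings of 2n points on a circle are counted by C_n. Since C_12 = 208012, the index is 12.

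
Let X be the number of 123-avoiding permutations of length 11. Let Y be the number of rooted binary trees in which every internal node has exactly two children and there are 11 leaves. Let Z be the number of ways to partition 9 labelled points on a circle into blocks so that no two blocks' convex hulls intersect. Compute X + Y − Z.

For any fixed pattern of length 3, the pattern-avoiding permutations of [11] number C_11. So X = C_11 = 58786.
A full binary tree with L leaves has L−1 internal nodes and is counted by C_{L−1}; L = 11 gives C_10. So Y = C_10 = 16796.
The non-crossing partitions of [9] form a lattice of size C_9. So Z = C_9 = 4862.
X + Y − Z = 58786 + 16796 − 4862 = 70720.

70720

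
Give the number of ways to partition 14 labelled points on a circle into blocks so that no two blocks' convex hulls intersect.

The non-crossing partitions of [14] form a lattice of size C_14.
C_14 = 2674440.

2674440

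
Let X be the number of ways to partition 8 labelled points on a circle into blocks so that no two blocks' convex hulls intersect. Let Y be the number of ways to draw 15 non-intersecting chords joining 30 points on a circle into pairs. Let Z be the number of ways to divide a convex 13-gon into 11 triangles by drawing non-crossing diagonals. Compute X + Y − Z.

9637489

The non-crossing partitions of [8] form a lattice of size C_8. So X = C_8 = 1430.
Pairing 30 circle points by 15 non-crossing chords gives C_15 matchings. So Y = C_15 = 9694845.
A convex 13-gon is triangulated into 11 triangles, and the number of such triangulations is the Catalan number C_{13−2} = C_11. So Z = C_11 = 58786.
X + Y − Z = 1430 + 9694845 − 58786 = 9637489.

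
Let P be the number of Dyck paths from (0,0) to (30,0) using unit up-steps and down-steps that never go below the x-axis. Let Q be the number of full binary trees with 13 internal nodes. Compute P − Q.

8951945

Paths of 15 up- and 15 down-steps that never dip below the axis are Dyck paths; their count is C_15. So P = C_15 = 9694845.
Full binary trees with n internal nodes are counted by C_n; here n = 13. So Q = C_13 = 742900.
P − Q = 9694845 − 742900 = 8951945.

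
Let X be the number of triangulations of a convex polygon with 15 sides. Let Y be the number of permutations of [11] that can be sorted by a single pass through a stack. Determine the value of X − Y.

684114

A convex 15-gon is triangulated into 13 triangles, and the number of such triangulations is the Catalan number C_{15−2} = C_13. So X = C_13 = 742900.
Stack-sortable permutations are exactly the 231-avoiding ones, counted by C_n; here n = 11. So Y = C_11 = 58786.
X − Y = 742900 − 58786 = 684114.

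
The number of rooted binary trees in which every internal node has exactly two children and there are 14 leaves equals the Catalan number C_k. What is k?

13

A full binary tree with L leaves has L−1 internal nodes and is counted by C_{L−1}; L = 14 gives C_13.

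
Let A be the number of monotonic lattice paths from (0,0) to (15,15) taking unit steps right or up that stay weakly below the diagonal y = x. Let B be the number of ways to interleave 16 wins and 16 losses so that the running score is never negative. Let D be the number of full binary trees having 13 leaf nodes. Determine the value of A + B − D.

44844503

Sub-diagonal monotone paths from (0,0) to (15,15) biject with Dyck paths of semilength 15, giving C_15. So A = C_15 = 9694845.
Reading a vote for the leader as '(' and for the other as ')' turns such a sequence into a balanced string of 16 pairs, so the count is C_16. So B = C_16 = 35357670.
Full binary trees with 13 leaves have 13−1 = 12 internal nodes, so there are C_12 of them. So D = C_12 = 208012.
A + B − D = 9694845 + 35357670 − 208012 = 44844503.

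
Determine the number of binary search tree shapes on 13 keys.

Rooted binary trees with 13 nodes (each child slot possibly empty) number C_13.
C_13 = C_12 · 2(2·12+1)/(12+2) = 208012 · 50/14 = 742900.

742900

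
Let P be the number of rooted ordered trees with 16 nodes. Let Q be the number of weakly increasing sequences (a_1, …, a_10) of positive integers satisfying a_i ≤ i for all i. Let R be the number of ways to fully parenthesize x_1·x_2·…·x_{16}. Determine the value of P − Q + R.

Rooted ordered (plane) trees on m nodes have m−1 edges and are counted by C_{m−1}; m = 16 gives C_15. So P = C_15 = 9694845.
Such sub-staircase sequences of length n are counted by C_n; here n = 10. So Q = C_10 = 16796.
Ways to associate a product of 16 factors correspond to binary trees on 16 leaves, so the count is C_15. So R = C_15 = 9694845.
P − Q + R = 9694845 − 16796 + 9694845 = 19372894.

19372894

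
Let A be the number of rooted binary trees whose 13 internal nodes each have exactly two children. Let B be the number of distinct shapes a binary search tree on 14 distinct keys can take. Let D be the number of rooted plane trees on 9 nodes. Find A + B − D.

Full binary trees with n internal nodes are counted by C_n; here n = 13. So A = C_13 = 742900.
Binary trees (left/right distinguished) on n nodes are counted by C_n; here n = 14. So B = C_14 = 2674440.
A rooted plane tree on 9 nodes has 8 edges, and such trees are counted by C_8. So D = C_8 = 1430.
A + B − D = 742900 + 2674440 − 1430 = 3415910.

3415910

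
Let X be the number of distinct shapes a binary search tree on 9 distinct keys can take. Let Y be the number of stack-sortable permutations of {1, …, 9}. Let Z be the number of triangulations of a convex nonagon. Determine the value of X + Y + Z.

10153

Rooted binary trees with 9 nodes (each child slot possibly empty) number C_9. So X = C_9 = 4862.
Stack-sortable permutations are exactly the 231-avoiding ones, counted by C_n; here n = 9. So Y = C_9 = 4862.
Triangulations of a convex m-gon are counted by C_{m−2}; with m = 9 this is C_7. So Z = C_7 = 429.
X + Y + Z = 4862 + 4862 + 429 = 10153.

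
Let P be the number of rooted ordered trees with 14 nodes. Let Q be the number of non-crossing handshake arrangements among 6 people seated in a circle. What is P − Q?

A rooted plane tree on 14 nodes has 13 edges, and such trees are counted by C_13. So P = C_13 = 742900.
Non-crossing handshake pairings of 2n people are counted by C_n; 6 people gives n = 3. So Q = C_3 = 5.
P − Q = 742900 − 5 = 742895.

742895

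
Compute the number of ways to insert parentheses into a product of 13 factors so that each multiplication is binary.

Parenthesizations of m factors correspond to full binary trees with m leaves, counted by C_{m−1}; m = 13 gives C_12.
C_12 = C(24,12)/13 = 2704156/13 = 208012.

208012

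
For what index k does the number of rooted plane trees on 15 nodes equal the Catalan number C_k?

14

Rooted ordered (plane) trees on m nodes have m−1 edges and are counted by C_{m−1}; m = 15 gives C_14.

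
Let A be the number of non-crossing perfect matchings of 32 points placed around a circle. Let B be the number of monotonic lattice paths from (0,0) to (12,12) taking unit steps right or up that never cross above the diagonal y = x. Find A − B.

35149658

Non-crossing perfect matchings of 2n points on a circle are counted by C_n; with 32 points, n = 16. So A = C_16 = 35357670.
Monotone paths in an n×n grid that stay weakly below the diagonal are counted by C_n; here n = 12. So B = C_12 = 208012.
A − B = 35357670 − 208012 = 35149658.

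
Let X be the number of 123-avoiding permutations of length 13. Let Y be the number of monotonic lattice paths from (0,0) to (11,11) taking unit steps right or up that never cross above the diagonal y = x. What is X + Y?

801686

Permutations of [n] avoiding any single length-3 pattern are counted by C_n; here n = 13. So X = C_13 = 742900.
Monotone paths in an n×n grid that stay weakly below the diagonal are counted by C_n; here n = 11. So Y = C_11 = 58786.
X + Y = 742900 + 58786 = 801686.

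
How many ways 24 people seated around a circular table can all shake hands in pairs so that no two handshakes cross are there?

Non-crossing handshake pairings of 2n people are counted by C_n; 24 people gives n = 12.
C_12 = C_11 · 2(2·11+1)/(11+2) = 58786 · 46/13 = 208012.

208012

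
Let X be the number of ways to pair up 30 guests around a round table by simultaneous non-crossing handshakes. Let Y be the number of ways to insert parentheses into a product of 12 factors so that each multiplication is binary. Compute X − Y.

9636059

Non-crossing handshake pairings of 2n people are counted by C_n; 30 people gives n = 15. So X = C_15 = 9694845.
Ways to associate a product of 12 factors correspond to binary trees on 12 leaves, so the count is C_11. So Y = C_11 = 58786.
X − Y = 9694845 − 58786 = 9636059.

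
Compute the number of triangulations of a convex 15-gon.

A convex 15-gon is triangulated into 13 triangles, and the number of such triangulations is the Catalan number C_{15−2} = C_13.
C_13 = C_12 · 2(2·12+1)/(12+2) = 208012 · 50/14 = 742900.

742900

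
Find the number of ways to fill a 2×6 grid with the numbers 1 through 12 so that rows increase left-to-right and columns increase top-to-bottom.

Standard Young tableaux of shape 2×n are counted by C_n; here n = 6.
C_6 = C(12,6)/7 = 924/7 = 132.

132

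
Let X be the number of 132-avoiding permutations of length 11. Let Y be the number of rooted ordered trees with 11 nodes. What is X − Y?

Permutations of [n] avoiding any single length-3 pattern are counted by C_n; here n = 11. So X = C_11 = 58786.
Rooted ordered (plane) trees on m nodes have m−1 edges and are counted by C_{m−1}; m = 11 gives C_10. So Y = C_10 = 16796.
X − Y = 58786 − 16796 = 41990.

41990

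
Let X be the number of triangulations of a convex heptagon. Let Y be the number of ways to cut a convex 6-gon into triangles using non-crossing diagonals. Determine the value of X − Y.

The number of triangulations of a 7-gon is the Catalan number C_5 (index = sides − 2). So X = C_5 = 42.
A convex 6-gon is triangulated into 4 triangles, and the number of such triangulations is the Catalan number C_{6−2} = C_4. So Y = C_4 = 14.
X − Y = 42 − 14 = 28.

28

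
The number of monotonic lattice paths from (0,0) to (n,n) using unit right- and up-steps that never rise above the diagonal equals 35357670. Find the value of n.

Such diagonal-avoiding paths in an n×n grid are counted by C_n, and C_16 = 35357670.

16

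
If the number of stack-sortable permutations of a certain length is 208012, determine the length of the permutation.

Stack-sortable permutations of [n] are counted by C_n; 208012 = C_12.

12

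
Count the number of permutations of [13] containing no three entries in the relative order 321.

742900

For any fixed pattern of length 3, the pattern-avoiding permutations of [13] number C_13.
C_13 = C(26,13)/14 = 10400600/14 = 742900.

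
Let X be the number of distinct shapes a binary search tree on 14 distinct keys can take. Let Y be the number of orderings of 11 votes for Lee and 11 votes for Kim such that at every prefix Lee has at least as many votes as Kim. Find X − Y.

2615654

There are C_n binary search tree shapes on n keys; with n = 14 that is C_14. So X = C_14 = 2674440.
Ballot sequences with n votes each where one side never trails are Dyck words, counted by C_n; here n = 11. So Y = C_11 = 58786.
X − Y = 2674440 − 58786 = 2615654.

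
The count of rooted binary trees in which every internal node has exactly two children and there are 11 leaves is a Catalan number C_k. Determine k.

10

Full binary trees with 11 leaves have 11−1 = 10 internal nodes, so there are C_10 of them.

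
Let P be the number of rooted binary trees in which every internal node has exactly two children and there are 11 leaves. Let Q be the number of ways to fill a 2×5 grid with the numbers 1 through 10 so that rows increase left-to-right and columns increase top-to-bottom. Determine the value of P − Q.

Full binary trees with 11 leaves have 11−1 = 10 internal nodes, so there are C_10 of them. So P = C_10 = 16796.
By the hook-length formula (or a Dyck-path bijection), SYT of shape 2×5 number C_5. So Q = C_5 = 42.
P − Q = 16796 − 42 = 16754.

16754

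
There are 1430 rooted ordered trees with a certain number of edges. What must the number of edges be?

8

Rooted ordered trees with n edges are counted by C_n, and C_8 = 1430.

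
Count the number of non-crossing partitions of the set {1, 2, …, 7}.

429

The non-crossing partitions of [7] form a lattice of size C_7.
C_7 = C(14,7)/8 = 3432/8 = 429.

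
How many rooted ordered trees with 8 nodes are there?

429

A rooted plane tree on 8 nodes has 7 edges, and such trees are counted by C_7.
C_7 = C_6 · 2(2·6+1)/(6+2) = 132 · 26/8 = 429.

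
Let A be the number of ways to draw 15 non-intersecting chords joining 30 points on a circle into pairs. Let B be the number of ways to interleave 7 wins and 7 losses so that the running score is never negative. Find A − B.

Pairing 30 circle points by 15 non-crossing chords gives C_15 matchings. So A = C_15 = 9694845.
Reading a vote for the leader as '(' and for the other as ')' turns such a sequence into a balanced string of 7 pairs, so the count is C_7. So B = C_7 = 429.
A − B = 9694845 − 429 = 9694416.

9694416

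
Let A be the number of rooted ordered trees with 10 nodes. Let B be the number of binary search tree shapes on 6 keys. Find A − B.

4730

A rooted plane tree on 10 nodes has 9 edges, and such trees are counted by C_9. So A = C_9 = 4862.
Binary trees (left/right distinguished) on n nodes are counted by C_n; here n = 6. So B = C_6 = 132.
A − B = 4862 − 132 = 4730.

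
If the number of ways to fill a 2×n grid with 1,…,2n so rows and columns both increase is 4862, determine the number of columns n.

9

Standard Young tableaux of shape 2×n are counted by C_n, and C_9 = 4862.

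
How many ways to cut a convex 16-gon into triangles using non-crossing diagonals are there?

The number of triangulations of a 16-gon is the Catalan number C_14 (index = sides − 2).
C_14 = C_13 · 2(2·13+1)/(13+2) = 742900 · 54/15 = 2674440.

2674440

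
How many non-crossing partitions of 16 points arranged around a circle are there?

35357670

Non-crossing partitions of an n-element set are counted by C_n; here n = 16.
C_16 = C(32,16)/17 = 601080390/17 = 35357670.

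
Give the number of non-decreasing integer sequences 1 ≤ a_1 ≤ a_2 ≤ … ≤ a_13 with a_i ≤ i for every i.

Such sub-staircase sequences of length n are counted by C_n; here n = 13.
C_13 = 742900.

742900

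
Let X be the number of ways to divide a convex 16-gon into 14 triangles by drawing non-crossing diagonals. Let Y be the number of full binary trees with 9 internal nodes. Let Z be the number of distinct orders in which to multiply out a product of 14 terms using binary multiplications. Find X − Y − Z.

A convex 16-gon is triangulated into 14 triangles, and the number of such triangulations is the Catalan number C_{16−2} = C_14. So X = C_14 = 2674440.
Full binary trees with n internal nodes are counted by C_n; here n = 9. So Y = C_9 = 4862.
Bracketing 14 factors into binary products is counted by C_{14−1} = C_13. So Z = C_13 = 742900.
X − Y − Z = 2674440 − 4862 − 742900 = 1926678.

1926678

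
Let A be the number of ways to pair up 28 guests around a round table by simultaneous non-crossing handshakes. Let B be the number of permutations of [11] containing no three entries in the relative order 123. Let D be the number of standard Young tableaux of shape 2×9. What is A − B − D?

2610792

With 28 = 2·14 people, non-crossing handshake pairings are non-crossing perfect matchings on a circle, counted by C_14. So A = C_14 = 2674440.
For any fixed pattern of length 3, the pattern-avoiding permutations of [11] number C_11. So B = C_11 = 58786.
Standard Young tableaux of shape 2×n are counted by C_n; here n = 9. So D = C_9 = 4862.
A − B − D = 2674440 − 58786 − 4862 = 2610792.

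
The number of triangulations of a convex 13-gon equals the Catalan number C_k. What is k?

11

A convex 13-gon is triangulated into 11 triangles, and the number of such triangulations is the Catalan number C_{13−2} = C_11.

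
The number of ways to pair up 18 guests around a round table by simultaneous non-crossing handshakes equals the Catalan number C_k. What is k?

Non-crossing handshake pairings of 2n people are counted by C_n; 18 people gives n = 9.

9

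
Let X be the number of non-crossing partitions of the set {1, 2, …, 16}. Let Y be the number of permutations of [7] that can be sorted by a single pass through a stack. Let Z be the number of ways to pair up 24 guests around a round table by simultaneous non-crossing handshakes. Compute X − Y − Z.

Non-crossing partitions of an n-element set are counted by C_n; here n = 16. So X = C_16 = 35357670.
By Knuth's characterisation, the stack-sortable permutations of length 7 are the 231-avoiders, numbering C_7. So Y = C_7 = 429.
Non-crossing handshake pairings of 2n people are counted by C_n; 24 people gives n = 12. So Z = C_12 = 208012.
X − Y − Z = 35357670 − 429 − 208012 = 35149229.

35149229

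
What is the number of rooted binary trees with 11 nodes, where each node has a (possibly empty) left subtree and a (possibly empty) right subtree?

Binary trees (left/right distinguished) on n nodes are counted by C_n; here n = 11.
C_11 = 58786.

58786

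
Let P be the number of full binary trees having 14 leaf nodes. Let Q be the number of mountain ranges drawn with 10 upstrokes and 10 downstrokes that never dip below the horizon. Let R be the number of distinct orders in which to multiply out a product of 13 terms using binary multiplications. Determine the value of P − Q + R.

934116

Full binary trees with 14 leaves have 14−1 = 13 internal nodes, so there are C_13 of them. So P = C_13 = 742900.
Paths of 10 up- and 10 down-steps that never dip below the axis are Dyck paths; their count is C_10. So Q = C_10 = 16796.
Parenthesizations of m factors correspond to full binary trees with m leaves, counted by C_{m−1}; m = 13 gives C_12. So R = C_12 = 208012.
P − Q + R = 742900 − 16796 + 208012 = 934116.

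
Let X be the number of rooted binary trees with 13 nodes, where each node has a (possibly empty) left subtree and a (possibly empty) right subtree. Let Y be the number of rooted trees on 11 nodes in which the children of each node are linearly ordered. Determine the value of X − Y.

726104

Rooted binary trees with 13 nodes (each child slot possibly empty) number C_13. So X = C_13 = 742900.
A rooted plane tree on 11 nodes has 10 edges, and such trees are counted by C_10. So Y = C_10 = 16796.
X − Y = 742900 − 16796 = 726104.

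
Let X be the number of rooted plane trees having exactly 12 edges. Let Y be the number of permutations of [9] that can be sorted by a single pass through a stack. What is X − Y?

Rooted ordered trees with n edges are counted by C_n; here n = 12. So X = C_12 = 208012.
By Knuth's characterisation, the stack-sortable permutations of length 9 are the 231-avoiders, numbering C_9. So Y = C_9 = 4862.
X − Y = 208012 − 4862 = 203150.

203150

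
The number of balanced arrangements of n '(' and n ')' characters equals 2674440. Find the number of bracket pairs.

Balanced strings of n bracket-pairs are counted by C_n. Since C_14 = 2674440, the index is 14.

14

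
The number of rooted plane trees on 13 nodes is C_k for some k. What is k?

Rooted ordered (plane) trees on m nodes have m−1 edges and are counted by C_{m−1}; m = 13 gives C_12.

12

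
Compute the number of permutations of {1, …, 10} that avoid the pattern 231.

16796

For any fixed pattern of length 3, the pattern-avoiding permutations of [10] number C_10.
C_10 = C_9 · 2(2·9+1)/(9+2) = 4862 · 38/11 = 16796.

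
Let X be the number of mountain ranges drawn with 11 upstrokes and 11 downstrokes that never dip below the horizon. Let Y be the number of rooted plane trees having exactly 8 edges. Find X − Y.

A Dyck path with 11 up-steps and 11 down-steps has semilength 11, so there are C_11 of them. So X = C_11 = 58786.
A rooted plane tree with 8 edges has 9 nodes, and the count is C_8. So Y = C_8 = 1430.
X − Y = 58786 − 1430 = 57356.

57356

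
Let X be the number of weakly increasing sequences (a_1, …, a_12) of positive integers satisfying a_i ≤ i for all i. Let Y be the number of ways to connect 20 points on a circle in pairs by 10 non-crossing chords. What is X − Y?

Such sub-staircase sequences of length n are counted by C_n; here n = 12. So X = C_12 = 208012.
Pairing 20 circle points by 10 non-crossing chords gives C_10 matchings. So Y = C_10 = 16796.
X − Y = 208012 − 16796 = 191216.

191216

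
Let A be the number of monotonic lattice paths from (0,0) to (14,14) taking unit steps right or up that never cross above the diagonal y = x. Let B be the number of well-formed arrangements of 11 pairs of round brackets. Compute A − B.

2615654

Monotone paths in an n×n grid that stay weakly below the diagonal are counted by C_n; here n = 14. So A = C_14 = 2674440.
Balanced strings of n pairs of brackets are counted by C_n; here n = 11. So B = C_11 = 58786.
A − B = 2674440 − 58786 = 2615654.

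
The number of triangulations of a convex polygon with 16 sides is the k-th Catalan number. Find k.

The number of triangulations of a 16-gon is the Catalan number C_14 (index = sides − 2).

14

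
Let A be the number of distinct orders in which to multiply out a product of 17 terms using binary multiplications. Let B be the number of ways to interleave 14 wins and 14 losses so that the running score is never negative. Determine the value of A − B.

32683230

Bracketing 17 factors into binary products is counted by C_{17−1} = C_16. So A = C_16 = 35357670.
Reading a vote for the leader as '(' and for the other as ')' turns such a sequence into a balanced string of 14 pairs, so the count is C_14. So B = C_14 = 2674440.
A − B = 35357670 − 2674440 = 32683230.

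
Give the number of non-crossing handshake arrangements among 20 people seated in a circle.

With 20 = 2·10 people, non-crossing handshake pairings are non-crossing perfect matchings on a circle, counted by C_10.
C_10 = C_9 · 2(2·9+1)/(9+2) = 4862 · 38/11 = 16796.

16796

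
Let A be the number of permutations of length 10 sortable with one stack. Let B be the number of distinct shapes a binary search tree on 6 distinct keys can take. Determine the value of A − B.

16664

Stack-sortable permutations are exactly the 231-avoiding ones, counted by C_n; here n = 10. So A = C_10 = 16796.
There are C_n binary search tree shapes on n keys; with n = 6 that is C_6. So B = C_6 = 132.
A − B = 16796 − 132 = 16664.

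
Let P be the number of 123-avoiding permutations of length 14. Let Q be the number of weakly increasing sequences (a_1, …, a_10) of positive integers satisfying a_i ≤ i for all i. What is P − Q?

2657644

Permutations of [n] avoiding any single length-3 pattern are counted by C_n; here n = 14. So P = C_14 = 2674440.
Such sub-staircase sequences of length n are counted by C_n; here n = 10. So Q = C_10 = 16796.
P − Q = 2674440 − 16796 = 2657644.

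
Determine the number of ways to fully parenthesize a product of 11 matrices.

16796

Bracketing 11 factors into binary products is counted by C_{11−1} = C_10.
C_10 = C(20,10)/11 = 184756/11 = 16796.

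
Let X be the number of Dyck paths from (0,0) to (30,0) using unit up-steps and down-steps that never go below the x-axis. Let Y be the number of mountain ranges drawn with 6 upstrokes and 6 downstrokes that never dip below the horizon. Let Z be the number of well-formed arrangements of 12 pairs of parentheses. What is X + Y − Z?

Paths of 15 up- and 15 down-steps that never dip below the axis are Dyck paths; their count is C_15. So X = C_15 = 9694845.
Dyck paths of semilength n (length 2n) are counted by C_n; here n = 6. So Y = C_6 = 132.
Balanced strings of n pairs of brackets are counted by C_n; here n = 12. So Z = C_12 = 208012.
X + Y − Z = 9694845 + 132 − 208012 = 9486965.

9486965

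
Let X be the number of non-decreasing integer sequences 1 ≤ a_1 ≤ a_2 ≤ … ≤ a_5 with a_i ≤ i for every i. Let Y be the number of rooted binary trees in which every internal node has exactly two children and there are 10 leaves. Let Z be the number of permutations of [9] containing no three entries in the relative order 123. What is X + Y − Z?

42

Weakly increasing sequences with a_i ≤ i biject with Dyck paths of semilength 5, so there are C_5. So X = C_5 = 42.
Full binary trees with 10 leaves have 10−1 = 9 internal nodes, so there are C_9 of them. So Y = C_9 = 4862.
For any fixed pattern of length 3, the pattern-avoiding permutations of [9] number C_9. So Z = C_9 = 4862.
X + Y − Z = 42 + 4862 − 4862 = 42.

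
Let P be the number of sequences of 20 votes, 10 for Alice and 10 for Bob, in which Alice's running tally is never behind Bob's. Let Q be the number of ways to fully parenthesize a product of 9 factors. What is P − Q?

Reading a vote for the leader as '(' and for the other as ')' turns such a sequence into a balanced string of 10 pairs, so the count is C_10. So P = C_10 = 16796.
Ways to associate a product of 9 factors correspond to binary trees on 9 leaves, so the count is C_8. So Q = C_8 = 1430.
P − Q = 16796 − 1430 = 15366.

15366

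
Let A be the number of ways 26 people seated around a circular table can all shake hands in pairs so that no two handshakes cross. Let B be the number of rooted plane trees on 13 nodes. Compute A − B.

With 26 = 2·13 people, non-crossing handshake pairings are non-crossing perfect matchings on a circle, counted by C_13. So A = C_13 = 742900.
Rooted ordered (plane) trees on m nodes have m−1 edges and are counted by C_{m−1}; m = 13 gives C_12. So B = C_12 = 208012.
A − B = 742900 − 208012 = 534888.

534888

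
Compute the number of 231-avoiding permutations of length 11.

58786

Permutations of [n] avoiding any single length-3 pattern are counted by C_n; here n = 11.
C_11 = C(22,11)/12 = 705432/12 = 58786.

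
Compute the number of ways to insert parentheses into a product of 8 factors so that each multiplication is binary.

Ways to associate a product of 8 factors correspond to binary trees on 8 leaves, so the count is C_7.
C_7 = C(14,7)/8 = 3432/8 = 429.

429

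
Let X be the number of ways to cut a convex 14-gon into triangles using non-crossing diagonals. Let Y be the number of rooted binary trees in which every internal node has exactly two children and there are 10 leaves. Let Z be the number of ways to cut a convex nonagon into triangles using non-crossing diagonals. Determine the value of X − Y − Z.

202721

The number of triangulations of a 14-gon is the Catalan number C_12 (index = sides − 2). So X = C_12 = 208012.
Full binary trees with 10 leaves have 10−1 = 9 internal nodes, so there are C_9 of them. So Y = C_9 = 4862.
A convex 9-gon is triangulated into 7 triangles, and the number of such triangulations is the Catalan number C_{9−2} = C_7. So Z = C_7 = 429.
X − Y − Z = 208012 − 4862 − 429 = 202721.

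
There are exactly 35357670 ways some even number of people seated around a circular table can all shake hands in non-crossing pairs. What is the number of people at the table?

Non-crossing handshake pairings of 2n people are counted by C_n, and C_16 = 35357670.
So n = 16, and there are 2n = 32 people.

32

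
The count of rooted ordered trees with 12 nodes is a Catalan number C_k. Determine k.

11

Rooted ordered (plane) trees on m nodes have m−1 edges and are counted by C_{m−1}; m = 12 gives C_11.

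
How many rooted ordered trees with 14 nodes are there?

Rooted ordered (plane) trees on m nodes have m−1 edges and are counted by C_{m−1}; m = 14 gives C_13.
C_13 = 742900.

742900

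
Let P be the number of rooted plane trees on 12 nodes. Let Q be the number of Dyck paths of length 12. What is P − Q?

Rooted ordered (plane) trees on m nodes have m−1 edges and are counted by C_{m−1}; m = 12 gives C_11. So P = C_11 = 58786.
Paths of 6 up- and 6 down-steps that never dip below the axis are Dyck paths; their count is C_6. So Q = C_6 = 132.
P − Q = 58786 − 132 = 58654.

58654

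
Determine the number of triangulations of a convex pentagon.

5

A convex 5-gon is triangulated into 3 triangles, and the number of such triangulations is the Catalan number C_{5−2} = C_3.
C_3 = C(6,3)/4 = 20/4 = 5.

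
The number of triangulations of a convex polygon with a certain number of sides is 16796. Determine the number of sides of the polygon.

Triangulations of a convex m-gon are counted by C_{m−2}. Since C_10 = 16796, the index is 10.
So m − 2 = 10, giving m = 12 sides.

12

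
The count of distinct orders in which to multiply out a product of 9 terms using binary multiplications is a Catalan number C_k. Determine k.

Parenthesizations of m factors correspond to full binary trees with m leaves, counted by C_{m−1}; m = 9 gives C_8.

8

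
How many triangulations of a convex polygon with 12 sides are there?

The number of triangulations of a 12-gon is the Catalan number C_10 (index = sides − 2).
C_10 = C_9 · 2(2·9+1)/(9+2) = 4862 · 38/11 = 16796.

16796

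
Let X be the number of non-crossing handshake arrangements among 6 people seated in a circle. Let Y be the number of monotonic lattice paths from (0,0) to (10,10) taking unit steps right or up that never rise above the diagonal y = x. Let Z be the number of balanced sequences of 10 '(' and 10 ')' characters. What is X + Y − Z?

5

Non-crossing handshake pairings of 2n people are counted by C_n; 6 people gives n = 3. So X = C_3 = 5.
Monotone paths in an n×n grid that stay weakly below the diagonal are counted by C_n; here n = 10. So Y = C_10 = 16796.
Balanced strings of n pairs of brackets are counted by C_n; here n = 10. So Z = C_10 = 16796.
X + Y − Z = 5 + 16796 − 16796 = 5.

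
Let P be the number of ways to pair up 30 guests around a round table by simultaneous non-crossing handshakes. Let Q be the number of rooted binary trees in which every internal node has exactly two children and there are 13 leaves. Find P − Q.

9486833

With 30 = 2·15 people, non-crossing handshake pairings are non-crossing perfect matchings on a circle, counted by C_15. So P = C_15 = 9694845.
Full binary trees with 13 leaves have 13−1 = 12 internal nodes, so there are C_12 of them. So Q = C_12 = 208012.
P − Q = 9694845 − 208012 = 9486833.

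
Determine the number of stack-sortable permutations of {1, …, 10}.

By Knuth's characterisation, the stack-sortable permutations of length 10 are the 231-avoiders, numbering C_10.
C_10 = 16796.

16796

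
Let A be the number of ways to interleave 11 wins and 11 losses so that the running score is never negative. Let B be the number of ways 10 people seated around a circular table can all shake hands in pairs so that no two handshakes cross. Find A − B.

Reading a vote for the leader as '(' and for the other as ')' turns such a sequence into a balanced string of 11 pairs, so the count is C_11. So A = C_11 = 58786.
Non-crossing handshake pairings of 2n people are counted by C_n; 10 people gives n = 5. So B = C_5 = 42.
A − B = 58786 − 42 = 58744.

58744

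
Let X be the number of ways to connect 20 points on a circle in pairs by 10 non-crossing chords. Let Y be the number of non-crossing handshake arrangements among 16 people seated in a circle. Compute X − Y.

15366

Pairing 20 circle points by 10 non-crossing chords gives C_10 matchings. So X = C_10 = 16796.
Non-crossing handshake pairings of 2n people are counted by C_n; 16 people gives n = 8. So Y = C_8 = 1430.
X − Y = 16796 − 1430 = 15366.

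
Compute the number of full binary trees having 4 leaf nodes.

Full binary trees with 4 leaves have 4−1 = 3 internal nodes, so there are C_3 of them.
C_3 = 5.

5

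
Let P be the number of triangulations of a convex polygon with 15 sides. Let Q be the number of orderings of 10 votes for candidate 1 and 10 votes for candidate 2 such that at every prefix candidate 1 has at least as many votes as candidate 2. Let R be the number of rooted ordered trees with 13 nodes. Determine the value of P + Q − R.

A convex 15-gon is triangulated into 13 triangles, and the number of such triangulations is the Catalan number C_{15−2} = C_13. So P = C_13 = 742900.
Reading a vote for the leader as '(' and for the other as ')' turns such a sequence into a balanced string of 10 pairs, so the count is C_10. So Q = C_10 = 16796.
A rooted plane tree on 13 nodes has 12 edges, and such trees are counted by C_12. So R = C_12 = 208012.
P + Q − R = 742900 + 16796 − 208012 = 551684.

551684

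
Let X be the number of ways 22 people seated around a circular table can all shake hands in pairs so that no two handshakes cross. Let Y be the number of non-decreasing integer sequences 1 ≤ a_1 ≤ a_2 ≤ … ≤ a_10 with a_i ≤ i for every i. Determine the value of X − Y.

Non-crossing handshake pairings of 2n people are counted by C_n; 22 people gives n = 11. So X = C_11 = 58786.
Weakly increasing sequences with a_i ≤ i biject with Dyck paths of semilength 10, so there are C_10. So Y = C_10 = 16796.
X − Y = 58786 − 16796 = 41990.

41990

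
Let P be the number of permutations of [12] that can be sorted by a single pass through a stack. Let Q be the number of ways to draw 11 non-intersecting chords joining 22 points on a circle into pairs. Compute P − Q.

Stack-sortable permutations are exactly the 231-avoiding ones, counted by C_n; here n = 12. So P = C_12 = 208012.
Non-crossing perfect matchings of 2n points on a circle are counted by C_n; with 22 points, n = 11. So Q = C_11 = 58786.
P − Q = 208012 − 58786 = 149226.

149226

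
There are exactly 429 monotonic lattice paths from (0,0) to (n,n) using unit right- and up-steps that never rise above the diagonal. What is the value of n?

7

Such diagonal-avoiding paths in an n×n grid are counted by C_n. The Catalan number equal to 429 is C_7.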